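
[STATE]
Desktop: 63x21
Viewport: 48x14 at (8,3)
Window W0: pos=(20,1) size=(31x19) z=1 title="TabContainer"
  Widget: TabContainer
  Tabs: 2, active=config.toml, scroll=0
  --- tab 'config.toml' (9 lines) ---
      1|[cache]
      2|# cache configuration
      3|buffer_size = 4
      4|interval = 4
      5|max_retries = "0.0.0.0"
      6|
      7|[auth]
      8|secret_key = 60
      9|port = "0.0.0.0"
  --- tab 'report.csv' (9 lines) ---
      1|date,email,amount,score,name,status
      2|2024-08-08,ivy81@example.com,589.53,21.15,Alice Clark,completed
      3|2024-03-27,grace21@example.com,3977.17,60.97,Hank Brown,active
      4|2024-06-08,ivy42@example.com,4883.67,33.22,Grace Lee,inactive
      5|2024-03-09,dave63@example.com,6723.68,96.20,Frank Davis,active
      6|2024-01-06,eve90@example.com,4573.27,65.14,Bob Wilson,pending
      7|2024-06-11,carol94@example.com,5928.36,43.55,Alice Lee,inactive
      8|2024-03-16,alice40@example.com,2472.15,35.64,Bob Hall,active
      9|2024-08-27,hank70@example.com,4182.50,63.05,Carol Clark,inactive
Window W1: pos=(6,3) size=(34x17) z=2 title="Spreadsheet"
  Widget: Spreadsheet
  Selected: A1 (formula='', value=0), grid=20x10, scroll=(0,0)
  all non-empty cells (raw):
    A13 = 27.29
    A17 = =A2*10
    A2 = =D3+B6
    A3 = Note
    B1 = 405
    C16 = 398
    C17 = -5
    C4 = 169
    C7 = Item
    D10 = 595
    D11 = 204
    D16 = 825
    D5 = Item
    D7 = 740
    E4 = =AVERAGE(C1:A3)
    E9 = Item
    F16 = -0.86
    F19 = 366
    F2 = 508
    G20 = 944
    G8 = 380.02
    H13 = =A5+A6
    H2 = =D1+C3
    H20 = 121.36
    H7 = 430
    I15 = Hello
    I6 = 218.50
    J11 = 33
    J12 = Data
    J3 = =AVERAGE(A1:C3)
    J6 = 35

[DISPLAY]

━━━━━━━━━━━━━━━━━━━━━━━━━━━━━━━┓──────────┨     
Spreadsheet                    ┃rt.csv    ┃     
───────────────────────────────┨──────────┃     
1:                             ┃          ┃     
      A       B       C       D┃on        ┃     
-------------------------------┃          ┃     
 1      [0]     405       0    ┃          ┃     
 2        0       0       0    ┃0.0"      ┃     
 3 Note           0       0    ┃          ┃     
 4        0       0     169    ┃          ┃     
 5        0       0       0Item┃          ┃     
 6        0       0       0    ┃          ┃     
 7        0       0Item        ┃          ┃     
 8        0       0       0    ┃          ┃     


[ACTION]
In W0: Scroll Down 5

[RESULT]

━━━━━━━━━━━━━━━━━━━━━━━━━━━━━━━┓──────────┨     
Spreadsheet                    ┃rt.csv    ┃     
───────────────────────────────┨──────────┃     
1:                             ┃          ┃     
      A       B       C       D┃          ┃     
-------------------------------┃          ┃     
 1      [0]     405       0    ┃          ┃     
 2        0       0       0    ┃          ┃     
 3 Note           0       0    ┃          ┃     
 4        0       0     169    ┃          ┃     
 5        0       0       0Item┃          ┃     
 6        0       0       0    ┃          ┃     
 7        0       0Item        ┃          ┃     
 8        0       0       0    ┃          ┃     


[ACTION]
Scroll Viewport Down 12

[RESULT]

      A       B       C       D┃          ┃     
-------------------------------┃          ┃     
 1      [0]     405       0    ┃          ┃     
 2        0       0       0    ┃          ┃     
 3 Note           0       0    ┃          ┃     
 4        0       0     169    ┃          ┃     
 5        0       0       0Item┃          ┃     
 6        0       0       0    ┃          ┃     
 7        0       0Item        ┃          ┃     
 8        0       0       0    ┃          ┃     
 9        0       0       0    ┃          ┃     
10        0       0       0    ┃          ┃     
━━━━━━━━━━━━━━━━━━━━━━━━━━━━━━━┛━━━━━━━━━━┛     
                                                


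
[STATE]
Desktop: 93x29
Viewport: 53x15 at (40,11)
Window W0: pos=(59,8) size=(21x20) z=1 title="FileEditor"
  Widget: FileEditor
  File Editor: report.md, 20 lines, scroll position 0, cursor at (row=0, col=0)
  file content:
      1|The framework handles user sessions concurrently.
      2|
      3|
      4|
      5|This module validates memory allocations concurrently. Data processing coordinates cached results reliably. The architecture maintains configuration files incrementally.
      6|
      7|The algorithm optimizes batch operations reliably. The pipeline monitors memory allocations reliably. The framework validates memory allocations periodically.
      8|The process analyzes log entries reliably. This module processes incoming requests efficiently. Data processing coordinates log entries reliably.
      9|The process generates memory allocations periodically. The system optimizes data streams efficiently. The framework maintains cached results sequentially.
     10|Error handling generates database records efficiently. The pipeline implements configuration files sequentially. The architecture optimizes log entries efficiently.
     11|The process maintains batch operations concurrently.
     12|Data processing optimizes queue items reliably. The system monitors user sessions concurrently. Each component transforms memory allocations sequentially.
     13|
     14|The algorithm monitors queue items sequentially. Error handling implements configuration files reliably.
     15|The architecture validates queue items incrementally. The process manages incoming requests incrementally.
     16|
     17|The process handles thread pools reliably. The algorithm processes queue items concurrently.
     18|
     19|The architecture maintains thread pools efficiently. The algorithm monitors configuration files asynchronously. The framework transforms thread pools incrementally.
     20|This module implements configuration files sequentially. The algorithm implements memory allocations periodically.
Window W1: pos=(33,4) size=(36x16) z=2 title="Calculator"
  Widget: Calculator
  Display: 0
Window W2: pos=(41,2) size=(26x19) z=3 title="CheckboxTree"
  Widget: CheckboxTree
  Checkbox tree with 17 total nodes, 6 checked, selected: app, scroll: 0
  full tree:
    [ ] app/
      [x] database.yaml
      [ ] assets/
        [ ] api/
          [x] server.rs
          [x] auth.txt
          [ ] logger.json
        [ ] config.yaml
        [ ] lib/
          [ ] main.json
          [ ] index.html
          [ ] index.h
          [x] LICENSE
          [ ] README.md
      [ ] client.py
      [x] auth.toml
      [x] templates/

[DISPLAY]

5┃       [ ] logger.json  ┃ ┃work hand▲┃             
─┃     [ ] config.yaml    ┃ ┃         █┃             
2┃     [-] lib/           ┃ ┃         ░┃             
─┃       [ ] main.json    ┃ ┃         ░┃             
.┃       [ ] index.html   ┃ ┃le valida░┃             
─┃       [ ] index.h      ┃ ┃         ░┃             
M┃       [x] LICENSE      ┃ ┃ithm opti░┃             
─┃       [ ] README.md    ┃ ┃ss analyz░┃             
━┃   [ ] client.py        ┃━┛ss genera░┃             
 ┗━━━━━━━━━━━━━━━━━━━━━━━━┛andling gen░┃             
                   ┃The process mainta░┃             
                   ┃Data processing op░┃             
                   ┃                  ░┃             
                   ┃The algorithm moni░┃             
                   ┃The architecture v░┃             


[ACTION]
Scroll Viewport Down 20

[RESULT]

─┃       [ ] main.json    ┃ ┃         ░┃             
.┃       [ ] index.html   ┃ ┃le valida░┃             
─┃       [ ] index.h      ┃ ┃         ░┃             
M┃       [x] LICENSE      ┃ ┃ithm opti░┃             
─┃       [ ] README.md    ┃ ┃ss analyz░┃             
━┃   [ ] client.py        ┃━┛ss genera░┃             
 ┗━━━━━━━━━━━━━━━━━━━━━━━━┛andling gen░┃             
                   ┃The process mainta░┃             
                   ┃Data processing op░┃             
                   ┃                  ░┃             
                   ┃The algorithm moni░┃             
                   ┃The architecture v░┃             
                   ┃                  ▼┃             
                   ┗━━━━━━━━━━━━━━━━━━━┛             
                                                     


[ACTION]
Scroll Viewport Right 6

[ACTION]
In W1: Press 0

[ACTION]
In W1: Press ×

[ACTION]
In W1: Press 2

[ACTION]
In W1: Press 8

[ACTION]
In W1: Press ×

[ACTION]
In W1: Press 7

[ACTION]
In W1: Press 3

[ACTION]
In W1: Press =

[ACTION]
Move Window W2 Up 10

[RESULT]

─┃       [ ] index.h      ┃ ┃         ░┃             
.┃       [x] LICENSE      ┃ ┃le valida░┃             
─┃       [ ] README.md    ┃ ┃         ░┃             
M┃   [ ] client.py        ┃ ┃ithm opti░┃             
─┗━━━━━━━━━━━━━━━━━━━━━━━━┛ ┃ss analyz░┃             
━━━━━━━━━━━━━━━━━━━━━━━━━━━━┛ss genera░┃             
                   ┃Error handling gen░┃             
                   ┃The process mainta░┃             
                   ┃Data processing op░┃             
                   ┃                  ░┃             
                   ┃The algorithm moni░┃             
                   ┃The architecture v░┃             
                   ┃                  ▼┃             
                   ┗━━━━━━━━━━━━━━━━━━━┛             
                                                     


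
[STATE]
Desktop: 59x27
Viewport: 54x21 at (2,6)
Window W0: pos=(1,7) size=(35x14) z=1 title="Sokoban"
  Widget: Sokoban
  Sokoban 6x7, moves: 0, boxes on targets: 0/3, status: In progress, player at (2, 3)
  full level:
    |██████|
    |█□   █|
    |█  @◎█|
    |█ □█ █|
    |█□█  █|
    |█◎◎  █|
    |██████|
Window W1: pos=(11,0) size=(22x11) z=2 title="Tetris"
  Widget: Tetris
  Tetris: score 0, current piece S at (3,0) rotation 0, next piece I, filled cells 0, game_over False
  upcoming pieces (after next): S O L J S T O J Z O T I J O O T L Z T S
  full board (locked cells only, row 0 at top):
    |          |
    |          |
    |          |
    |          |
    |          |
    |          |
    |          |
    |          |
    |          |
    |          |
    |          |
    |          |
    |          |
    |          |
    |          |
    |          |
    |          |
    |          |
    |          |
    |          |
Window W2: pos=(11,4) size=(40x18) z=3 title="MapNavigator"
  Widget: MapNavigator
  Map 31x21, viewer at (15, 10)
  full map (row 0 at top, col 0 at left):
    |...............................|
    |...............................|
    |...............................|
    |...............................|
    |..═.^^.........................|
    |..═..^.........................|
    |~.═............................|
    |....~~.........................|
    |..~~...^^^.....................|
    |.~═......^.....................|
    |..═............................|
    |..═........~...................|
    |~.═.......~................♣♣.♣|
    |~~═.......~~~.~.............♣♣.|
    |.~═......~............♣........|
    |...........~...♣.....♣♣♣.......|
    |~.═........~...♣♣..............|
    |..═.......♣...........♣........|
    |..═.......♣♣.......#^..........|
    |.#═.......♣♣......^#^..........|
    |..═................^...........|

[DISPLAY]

         ┠──────────────────────────────────────┨     
━━━━━━━━━┃    ...............................   ┃     
 Sokoban ┃    ..═.^^.........................   ┃     
─────────┃    ..═..^.........................   ┃     
██████   ┃    ~.═............................   ┃     
█□   █   ┃    ....~~.........................   ┃     
█  @◎█   ┃    ..~~...^^^.....................   ┃     
█ □█ █   ┃    .~═......^.....................   ┃     
█□█  █   ┃    ..═............@...............   ┃     
█◎◎  █   ┃    ..═........~...................   ┃     
██████   ┃    ~.═.......~................♣♣.♣   ┃     
Moves: 0 ┃    ~~═.......~~~.~.............♣♣.   ┃     
         ┃    .~═......~............♣........   ┃     
         ┃    ...........~...♣.....♣♣♣.......   ┃     
━━━━━━━━━┃    ~.═........~...♣♣..............   ┃     
         ┗━━━━━━━━━━━━━━━━━━━━━━━━━━━━━━━━━━━━━━┛     
                                                      
                                                      
                                                      
                                                      
                                                      


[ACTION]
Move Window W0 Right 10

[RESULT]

         ┠──────────────────────────────────────┨     
         ┃    ...............................   ┃     
         ┃    ..═.^^.........................   ┃     
         ┃    ..═..^.........................   ┃     
         ┃    ~.═............................   ┃     
         ┃    ....~~.........................   ┃     
         ┃    ..~~...^^^.....................   ┃     
         ┃    .~═......^.....................   ┃     
         ┃    ..═............@...............   ┃     
         ┃    ..═........~...................   ┃     
         ┃    ~.═.......~................♣♣.♣   ┃     
         ┃    ~~═.......~~~.~.............♣♣.   ┃     
         ┃    .~═......~............♣........   ┃     
         ┃    ...........~...♣.....♣♣♣.......   ┃     
         ┃    ~.═........~...♣♣..............   ┃     
         ┗━━━━━━━━━━━━━━━━━━━━━━━━━━━━━━━━━━━━━━┛     
                                                      
                                                      
                                                      
                                                      
                                                      


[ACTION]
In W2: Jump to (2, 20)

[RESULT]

         ┠──────────────────────────────────────┨     
         ┃                 ~~═.......~~~.~......┃     
         ┃                 .~═......~...........┃     
         ┃                 ...........~...♣.....┃     
         ┃                 ~.═........~...♣♣....┃     
         ┃                 ..═.......♣..........┃     
         ┃                 ..═.......♣♣.......#^┃     
         ┃                 .#═.......♣♣......^#^┃     
         ┃                 ..@................^.┃     
         ┃                                      ┃     
         ┃                                      ┃     
         ┃                                      ┃     
         ┃                                      ┃     
         ┃                                      ┃     
         ┃                                      ┃     
         ┗━━━━━━━━━━━━━━━━━━━━━━━━━━━━━━━━━━━━━━┛     
                                                      
                                                      
                                                      
                                                      
                                                      


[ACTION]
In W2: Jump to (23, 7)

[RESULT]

         ┠──────────────────────────────────────┨     
         ┃...........................           ┃     
         ┃...........................           ┃     
         ┃...........................           ┃     
         ┃...........................           ┃     
         ┃^^.........................           ┃     
         ┃.^.........................           ┃     
         ┃...........................           ┃     
         ┃~~.................@.......           ┃     
         ┃...^^^.....................           ┃     
         ┃.....^.....................           ┃     
         ┃...........................           ┃     
         ┃.......~...................           ┃     
         ┃......~................♣♣.♣           ┃     
         ┃......~~~.~.............♣♣.           ┃     
         ┗━━━━━━━━━━━━━━━━━━━━━━━━━━━━━━━━━━━━━━┛     
                                                      
                                                      
                                                      
                                                      
                                                      


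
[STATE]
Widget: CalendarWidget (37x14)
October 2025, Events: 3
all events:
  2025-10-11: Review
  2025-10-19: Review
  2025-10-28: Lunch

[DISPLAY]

             October 2025            
Mo Tu We Th Fr Sa Su                 
       1  2  3  4  5                 
 6  7  8  9 10 11* 12                
13 14 15 16 17 18 19*                
20 21 22 23 24 25 26                 
27 28* 29 30 31                      
                                     
                                     
                                     
                                     
                                     
                                     
                                     


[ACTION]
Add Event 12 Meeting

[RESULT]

             October 2025            
Mo Tu We Th Fr Sa Su                 
       1  2  3  4  5                 
 6  7  8  9 10 11* 12*               
13 14 15 16 17 18 19*                
20 21 22 23 24 25 26                 
27 28* 29 30 31                      
                                     
                                     
                                     
                                     
                                     
                                     
                                     


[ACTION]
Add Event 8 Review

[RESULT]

             October 2025            
Mo Tu We Th Fr Sa Su                 
       1  2  3  4  5                 
 6  7  8*  9 10 11* 12*              
13 14 15 16 17 18 19*                
20 21 22 23 24 25 26                 
27 28* 29 30 31                      
                                     
                                     
                                     
                                     
                                     
                                     
                                     


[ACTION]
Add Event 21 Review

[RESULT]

             October 2025            
Mo Tu We Th Fr Sa Su                 
       1  2  3  4  5                 
 6  7  8*  9 10 11* 12*              
13 14 15 16 17 18 19*                
20 21* 22 23 24 25 26                
27 28* 29 30 31                      
                                     
                                     
                                     
                                     
                                     
                                     
                                     


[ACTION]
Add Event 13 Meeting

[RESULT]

             October 2025            
Mo Tu We Th Fr Sa Su                 
       1  2  3  4  5                 
 6  7  8*  9 10 11* 12*              
13* 14 15 16 17 18 19*               
20 21* 22 23 24 25 26                
27 28* 29 30 31                      
                                     
                                     
                                     
                                     
                                     
                                     
                                     


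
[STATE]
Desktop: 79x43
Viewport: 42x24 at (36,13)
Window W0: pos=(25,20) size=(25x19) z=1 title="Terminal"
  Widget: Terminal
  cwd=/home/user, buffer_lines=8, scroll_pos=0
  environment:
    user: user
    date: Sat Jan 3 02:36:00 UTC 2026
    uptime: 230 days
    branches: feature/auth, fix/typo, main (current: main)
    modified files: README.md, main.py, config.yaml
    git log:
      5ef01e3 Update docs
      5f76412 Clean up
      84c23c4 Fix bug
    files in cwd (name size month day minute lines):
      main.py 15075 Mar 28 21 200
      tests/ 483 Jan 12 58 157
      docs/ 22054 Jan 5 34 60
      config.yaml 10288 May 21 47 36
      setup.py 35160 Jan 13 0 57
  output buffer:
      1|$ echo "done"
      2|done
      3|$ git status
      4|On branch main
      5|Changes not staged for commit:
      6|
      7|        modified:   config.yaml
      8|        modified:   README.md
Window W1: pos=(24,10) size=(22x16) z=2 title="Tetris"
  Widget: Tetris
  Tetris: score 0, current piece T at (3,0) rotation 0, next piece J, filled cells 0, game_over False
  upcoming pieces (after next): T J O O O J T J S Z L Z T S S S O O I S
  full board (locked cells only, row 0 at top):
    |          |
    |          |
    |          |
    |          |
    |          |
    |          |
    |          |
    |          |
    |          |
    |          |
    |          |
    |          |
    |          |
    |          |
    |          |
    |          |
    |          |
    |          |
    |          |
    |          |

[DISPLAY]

Next:    ┃                                
█        ┃                                
███      ┃                                
         ┃                                
         ┃                                
         ┃                                
Score:   ┃                                
0        ┃━━━┓                            
         ┃   ┃                            
         ┃───┨                            
         ┃   ┃                            
         ┃   ┃                            
━━━━━━━━━┛   ┃                            
main         ┃                            
t staged for ┃                            
             ┃                            
dified:   con┃                            
dified:   REA┃                            
             ┃                            
             ┃                            
             ┃                            
             ┃                            
             ┃                            
             ┃                            


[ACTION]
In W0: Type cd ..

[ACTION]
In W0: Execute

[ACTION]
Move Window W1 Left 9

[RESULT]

┃                                         
┃                                         
┃                                         
┃                                         
┃                                         
┃                                         
┃                                         
┃━━━━━━━━━━━━┓                            
┃            ┃                            
┃────────────┨                            
┃e"          ┃                            
┃            ┃                            
┛s           ┃                            
main         ┃                            
t staged for ┃                            
             ┃                            
dified:   con┃                            
dified:   REA┃                            
             ┃                            
             ┃                            
             ┃                            
             ┃                            
             ┃                            
             ┃                            


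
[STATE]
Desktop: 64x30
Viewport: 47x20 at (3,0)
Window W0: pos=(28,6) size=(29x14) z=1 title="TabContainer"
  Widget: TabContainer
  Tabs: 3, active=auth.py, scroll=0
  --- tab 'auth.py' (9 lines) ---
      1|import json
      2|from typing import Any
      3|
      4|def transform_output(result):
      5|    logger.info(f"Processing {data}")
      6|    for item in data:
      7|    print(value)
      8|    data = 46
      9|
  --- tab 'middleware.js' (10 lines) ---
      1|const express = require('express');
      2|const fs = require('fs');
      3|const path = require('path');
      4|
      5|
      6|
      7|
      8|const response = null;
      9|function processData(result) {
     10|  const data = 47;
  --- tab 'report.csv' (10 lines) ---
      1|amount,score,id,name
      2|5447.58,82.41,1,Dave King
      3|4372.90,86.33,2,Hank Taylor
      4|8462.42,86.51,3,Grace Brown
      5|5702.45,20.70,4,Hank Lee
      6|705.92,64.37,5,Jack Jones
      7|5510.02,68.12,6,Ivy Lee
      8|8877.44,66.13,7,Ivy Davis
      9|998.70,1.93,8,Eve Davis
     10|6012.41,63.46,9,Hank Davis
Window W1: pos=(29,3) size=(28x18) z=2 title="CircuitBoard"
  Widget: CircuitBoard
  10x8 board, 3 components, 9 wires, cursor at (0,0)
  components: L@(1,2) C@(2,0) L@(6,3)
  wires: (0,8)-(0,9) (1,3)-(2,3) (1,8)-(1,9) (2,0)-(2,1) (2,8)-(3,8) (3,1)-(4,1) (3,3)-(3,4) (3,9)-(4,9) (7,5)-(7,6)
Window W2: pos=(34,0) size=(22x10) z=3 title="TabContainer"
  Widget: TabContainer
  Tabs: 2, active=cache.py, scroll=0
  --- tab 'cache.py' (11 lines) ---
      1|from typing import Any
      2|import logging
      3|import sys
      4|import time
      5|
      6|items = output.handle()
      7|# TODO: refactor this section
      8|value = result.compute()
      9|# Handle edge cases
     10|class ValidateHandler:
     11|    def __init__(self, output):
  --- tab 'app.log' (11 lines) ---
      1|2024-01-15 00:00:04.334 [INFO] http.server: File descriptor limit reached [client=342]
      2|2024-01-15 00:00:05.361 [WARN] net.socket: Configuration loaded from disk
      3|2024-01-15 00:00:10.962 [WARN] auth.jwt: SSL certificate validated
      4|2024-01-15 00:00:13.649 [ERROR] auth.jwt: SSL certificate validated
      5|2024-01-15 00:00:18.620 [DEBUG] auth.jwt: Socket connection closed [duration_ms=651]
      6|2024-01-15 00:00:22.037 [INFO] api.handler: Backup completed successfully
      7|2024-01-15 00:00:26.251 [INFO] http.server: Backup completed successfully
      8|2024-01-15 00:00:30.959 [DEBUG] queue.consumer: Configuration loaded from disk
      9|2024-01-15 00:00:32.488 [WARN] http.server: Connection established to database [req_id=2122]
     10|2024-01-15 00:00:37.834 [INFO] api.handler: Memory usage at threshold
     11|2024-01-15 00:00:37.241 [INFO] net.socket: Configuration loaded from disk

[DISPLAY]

                               ┏━━━━━━━━━━━━━━━
                               ┃ TabContainer  
                               ┠───────────────
                          ┏━━━━┃[cache.py]│ app
                          ┃ Cir┃───────────────
                          ┠────┃from typing imp
                         ┏┃   0┃import logging 
                         ┃┃0  [┃import sys     
                         ┠┃    ┃import time    
                         ┃┃1   ┗━━━━━━━━━━━━━━━
                         ┃┃                │   
                         ┃┃2   C ─ ·       ·   
                         ┃┃                    
                         ┃┃3       ·       · ─ 
                         ┃┃        │           
                         ┃┃4       ·           
                         ┃┃                    
                         ┃┃5                   
                         ┃┃                    
                         ┗┃6               L   


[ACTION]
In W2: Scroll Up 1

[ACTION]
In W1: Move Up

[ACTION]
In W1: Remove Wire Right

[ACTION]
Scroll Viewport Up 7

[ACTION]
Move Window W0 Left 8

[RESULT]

                               ┏━━━━━━━━━━━━━━━
                               ┃ TabContainer  
                               ┠───────────────
                          ┏━━━━┃[cache.py]│ app
                          ┃ Cir┃───────────────
                          ┠────┃from typing imp
                 ┏━━━━━━━━┃   0┃import logging 
                 ┃ TabCont┃0  [┃import sys     
                 ┠────────┃    ┃import time    
                 ┃[auth.py┃1   ┗━━━━━━━━━━━━━━━
                 ┃────────┃                │   
                 ┃import j┃2   C ─ ·       ·   
                 ┃from typ┃                    
                 ┃        ┃3       ·       · ─ 
                 ┃def tran┃        │           
                 ┃    logg┃4       ·           
                 ┃    for ┃                    
                 ┃    prin┃5                   
                 ┃    data┃                    
                 ┗━━━━━━━━┃6               L   


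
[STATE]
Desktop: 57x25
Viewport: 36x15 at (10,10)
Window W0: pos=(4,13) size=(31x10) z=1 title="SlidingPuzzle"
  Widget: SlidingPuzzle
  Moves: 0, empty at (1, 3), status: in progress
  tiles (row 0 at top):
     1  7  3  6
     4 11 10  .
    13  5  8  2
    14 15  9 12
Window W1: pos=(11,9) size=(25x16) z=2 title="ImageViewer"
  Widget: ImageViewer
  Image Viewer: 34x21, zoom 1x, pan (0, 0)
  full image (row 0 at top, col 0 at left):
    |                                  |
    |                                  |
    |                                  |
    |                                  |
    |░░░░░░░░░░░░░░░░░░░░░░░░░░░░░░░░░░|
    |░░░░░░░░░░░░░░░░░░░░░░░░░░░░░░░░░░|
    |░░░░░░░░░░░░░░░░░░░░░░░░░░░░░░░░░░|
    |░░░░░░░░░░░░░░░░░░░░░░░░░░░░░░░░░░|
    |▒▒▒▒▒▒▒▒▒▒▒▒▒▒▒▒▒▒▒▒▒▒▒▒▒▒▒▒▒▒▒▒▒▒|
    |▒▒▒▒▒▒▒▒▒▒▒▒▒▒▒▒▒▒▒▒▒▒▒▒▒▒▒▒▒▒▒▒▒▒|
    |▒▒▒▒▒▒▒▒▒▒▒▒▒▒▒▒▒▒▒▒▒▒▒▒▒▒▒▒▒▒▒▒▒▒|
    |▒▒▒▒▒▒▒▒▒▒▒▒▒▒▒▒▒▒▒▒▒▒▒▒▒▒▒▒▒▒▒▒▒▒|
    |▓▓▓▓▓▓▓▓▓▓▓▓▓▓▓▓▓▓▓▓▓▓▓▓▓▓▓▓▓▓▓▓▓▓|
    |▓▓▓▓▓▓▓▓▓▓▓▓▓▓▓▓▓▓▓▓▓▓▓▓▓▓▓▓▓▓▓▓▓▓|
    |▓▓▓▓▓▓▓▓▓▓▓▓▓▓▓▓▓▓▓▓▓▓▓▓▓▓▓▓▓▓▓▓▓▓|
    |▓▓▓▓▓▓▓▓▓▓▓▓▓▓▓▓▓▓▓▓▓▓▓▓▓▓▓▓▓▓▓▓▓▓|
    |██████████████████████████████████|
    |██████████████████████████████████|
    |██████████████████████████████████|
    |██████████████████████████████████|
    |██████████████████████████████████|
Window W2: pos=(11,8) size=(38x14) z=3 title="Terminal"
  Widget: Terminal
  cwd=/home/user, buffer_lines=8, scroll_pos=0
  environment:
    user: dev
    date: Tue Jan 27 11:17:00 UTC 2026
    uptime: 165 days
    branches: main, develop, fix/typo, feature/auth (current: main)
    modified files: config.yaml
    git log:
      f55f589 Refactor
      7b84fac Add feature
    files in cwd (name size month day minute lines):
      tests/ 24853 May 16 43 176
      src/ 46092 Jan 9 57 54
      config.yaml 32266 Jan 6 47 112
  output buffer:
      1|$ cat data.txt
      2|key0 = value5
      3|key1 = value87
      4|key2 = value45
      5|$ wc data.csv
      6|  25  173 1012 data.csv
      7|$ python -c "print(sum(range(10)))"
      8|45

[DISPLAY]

 ┠──────────────────────────────────
 ┃$ cat data.txt                    
 ┃key0 = value5                     
━┃key1 = value87                    
i┃key2 = value45                    
─┃$ wc data.csv                     
┬┃  25  173 1012 data.csv           
│┃$ python -c "print(sum(range(10)))
┼┃45                                
│┃$ █                               
┼┃                                  
│┗━━━━━━━━━━━━━━━━━━━━━━━━━━━━━━━━━━
━┃▒▒▒▒▒▒▒▒▒▒▒▒▒▒▒▒▒▒▒▒▒▒▒┃          
 ┃▒▒▒▒▒▒▒▒▒▒▒▒▒▒▒▒▒▒▒▒▒▒▒┃          
 ┗━━━━━━━━━━━━━━━━━━━━━━━┛          


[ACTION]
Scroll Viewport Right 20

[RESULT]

───────────────────────────┨        
a.txt                      ┃        
lue5                       ┃        
lue87                      ┃        
lue45                      ┃        
.csv                       ┃        
 1012 data.csv             ┃        
-c "print(sum(range(10)))" ┃        
                           ┃        
                           ┃        
                           ┃        
━━━━━━━━━━━━━━━━━━━━━━━━━━━┛        
▒▒▒▒▒▒▒▒▒▒▒▒▒▒┃                     
▒▒▒▒▒▒▒▒▒▒▒▒▒▒┃                     
━━━━━━━━━━━━━━┛                     


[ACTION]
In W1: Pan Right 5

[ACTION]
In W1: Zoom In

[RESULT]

───────────────────────────┨        
a.txt                      ┃        
lue5                       ┃        
lue87                      ┃        
lue45                      ┃        
.csv                       ┃        
 1012 data.csv             ┃        
-c "print(sum(range(10)))" ┃        
                           ┃        
                           ┃        
                           ┃        
━━━━━━━━━━━━━━━━━━━━━━━━━━━┛        
░░░░░░░░░░░░░░┃                     
░░░░░░░░░░░░░░┃                     
━━━━━━━━━━━━━━┛                     


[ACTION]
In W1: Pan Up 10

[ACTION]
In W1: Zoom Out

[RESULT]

───────────────────────────┨        
a.txt                      ┃        
lue5                       ┃        
lue87                      ┃        
lue45                      ┃        
.csv                       ┃        
 1012 data.csv             ┃        
-c "print(sum(range(10)))" ┃        
                           ┃        
                           ┃        
                           ┃        
━━━━━━━━━━━━━━━━━━━━━━━━━━━┛        
▒▒▒▒▒▒▒▒▒▒▒▒▒▒┃                     
▒▒▒▒▒▒▒▒▒▒▒▒▒▒┃                     
━━━━━━━━━━━━━━┛                     


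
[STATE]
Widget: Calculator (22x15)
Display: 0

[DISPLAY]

                     0
┌───┬───┬───┬───┐     
│ 7 │ 8 │ 9 │ ÷ │     
├───┼───┼───┼───┤     
│ 4 │ 5 │ 6 │ × │     
├───┼───┼───┼───┤     
│ 1 │ 2 │ 3 │ - │     
├───┼───┼───┼───┤     
│ 0 │ . │ = │ + │     
├───┼───┼───┼───┤     
│ C │ MC│ MR│ M+│     
└───┴───┴───┴───┘     
                      
                      
                      


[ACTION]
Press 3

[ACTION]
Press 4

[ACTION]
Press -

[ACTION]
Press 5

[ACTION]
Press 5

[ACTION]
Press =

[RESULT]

                   -21
┌───┬───┬───┬───┐     
│ 7 │ 8 │ 9 │ ÷ │     
├───┼───┼───┼───┤     
│ 4 │ 5 │ 6 │ × │     
├───┼───┼───┼───┤     
│ 1 │ 2 │ 3 │ - │     
├───┼───┼───┼───┤     
│ 0 │ . │ = │ + │     
├───┼───┼───┼───┤     
│ C │ MC│ MR│ M+│     
└───┴───┴───┴───┘     
                      
                      
                      


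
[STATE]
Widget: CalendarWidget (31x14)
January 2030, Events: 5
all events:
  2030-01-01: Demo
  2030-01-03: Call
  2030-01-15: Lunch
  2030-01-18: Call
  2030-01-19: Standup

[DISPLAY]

          January 2030         
Mo Tu We Th Fr Sa Su           
    1*  2  3*  4  5  6         
 7  8  9 10 11 12 13           
14 15* 16 17 18* 19* 20        
21 22 23 24 25 26 27           
28 29 30 31                    
                               
                               
                               
                               
                               
                               
                               


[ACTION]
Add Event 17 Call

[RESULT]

          January 2030         
Mo Tu We Th Fr Sa Su           
    1*  2  3*  4  5  6         
 7  8  9 10 11 12 13           
14 15* 16 17* 18* 19* 20       
21 22 23 24 25 26 27           
28 29 30 31                    
                               
                               
                               
                               
                               
                               
                               


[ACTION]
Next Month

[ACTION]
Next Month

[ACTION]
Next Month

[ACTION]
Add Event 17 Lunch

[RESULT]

           April 2030          
Mo Tu We Th Fr Sa Su           
 1  2  3  4  5  6  7           
 8  9 10 11 12 13 14           
15 16 17* 18 19 20 21          
22 23 24 25 26 27 28           
29 30                          
                               
                               
                               
                               
                               
                               
                               


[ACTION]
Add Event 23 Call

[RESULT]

           April 2030          
Mo Tu We Th Fr Sa Su           
 1  2  3  4  5  6  7           
 8  9 10 11 12 13 14           
15 16 17* 18 19 20 21          
22 23* 24 25 26 27 28          
29 30                          
                               
                               
                               
                               
                               
                               
                               
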